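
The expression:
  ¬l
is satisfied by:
  {l: False}


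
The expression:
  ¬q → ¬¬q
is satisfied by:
  {q: True}


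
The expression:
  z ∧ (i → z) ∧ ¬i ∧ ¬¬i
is never true.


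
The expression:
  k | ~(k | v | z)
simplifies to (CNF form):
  (k | ~v) & (k | ~z)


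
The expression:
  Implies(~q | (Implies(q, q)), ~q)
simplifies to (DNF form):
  ~q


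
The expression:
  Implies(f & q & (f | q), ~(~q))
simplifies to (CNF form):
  True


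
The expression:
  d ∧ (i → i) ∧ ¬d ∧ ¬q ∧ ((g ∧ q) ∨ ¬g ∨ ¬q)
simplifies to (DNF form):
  False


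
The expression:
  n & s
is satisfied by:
  {s: True, n: True}


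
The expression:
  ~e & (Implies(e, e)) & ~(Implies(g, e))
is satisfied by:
  {g: True, e: False}


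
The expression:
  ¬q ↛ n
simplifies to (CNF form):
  n ∨ ¬q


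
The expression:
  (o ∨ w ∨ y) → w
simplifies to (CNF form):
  (w ∨ ¬o) ∧ (w ∨ ¬y)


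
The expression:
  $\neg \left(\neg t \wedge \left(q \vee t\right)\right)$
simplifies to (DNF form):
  $t \vee \neg q$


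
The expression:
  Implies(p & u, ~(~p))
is always true.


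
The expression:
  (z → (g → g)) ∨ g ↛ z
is always true.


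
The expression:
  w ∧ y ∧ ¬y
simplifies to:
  False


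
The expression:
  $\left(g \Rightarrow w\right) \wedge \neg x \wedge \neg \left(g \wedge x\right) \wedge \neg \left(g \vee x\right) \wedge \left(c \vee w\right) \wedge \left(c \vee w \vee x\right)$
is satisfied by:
  {c: True, w: True, x: False, g: False}
  {c: True, x: False, g: False, w: False}
  {w: True, x: False, g: False, c: False}


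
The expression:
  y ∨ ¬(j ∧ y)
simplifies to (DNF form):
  True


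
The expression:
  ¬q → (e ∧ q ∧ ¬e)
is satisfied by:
  {q: True}


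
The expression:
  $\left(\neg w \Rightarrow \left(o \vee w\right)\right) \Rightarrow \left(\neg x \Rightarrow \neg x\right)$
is always true.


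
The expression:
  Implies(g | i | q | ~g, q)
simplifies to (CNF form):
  q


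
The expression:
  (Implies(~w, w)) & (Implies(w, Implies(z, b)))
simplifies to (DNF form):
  (b & w) | (w & ~z)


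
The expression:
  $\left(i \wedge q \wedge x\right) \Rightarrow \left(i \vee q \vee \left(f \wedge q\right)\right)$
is always true.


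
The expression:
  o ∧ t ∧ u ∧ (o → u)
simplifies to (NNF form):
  o ∧ t ∧ u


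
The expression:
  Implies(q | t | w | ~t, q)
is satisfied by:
  {q: True}


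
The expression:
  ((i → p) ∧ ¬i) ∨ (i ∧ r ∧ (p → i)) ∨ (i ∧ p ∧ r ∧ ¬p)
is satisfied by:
  {r: True, i: False}
  {i: False, r: False}
  {i: True, r: True}


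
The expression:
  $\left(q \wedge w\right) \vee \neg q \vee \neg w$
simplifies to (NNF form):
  $\text{True}$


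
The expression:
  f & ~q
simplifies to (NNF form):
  f & ~q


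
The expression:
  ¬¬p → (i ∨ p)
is always true.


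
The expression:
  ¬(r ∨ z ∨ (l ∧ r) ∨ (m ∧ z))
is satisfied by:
  {r: False, z: False}


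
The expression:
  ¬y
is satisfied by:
  {y: False}


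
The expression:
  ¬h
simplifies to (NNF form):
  ¬h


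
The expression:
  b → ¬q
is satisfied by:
  {q: False, b: False}
  {b: True, q: False}
  {q: True, b: False}


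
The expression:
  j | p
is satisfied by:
  {p: True, j: True}
  {p: True, j: False}
  {j: True, p: False}


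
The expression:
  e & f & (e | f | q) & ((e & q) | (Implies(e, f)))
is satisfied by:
  {e: True, f: True}


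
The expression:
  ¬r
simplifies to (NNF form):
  ¬r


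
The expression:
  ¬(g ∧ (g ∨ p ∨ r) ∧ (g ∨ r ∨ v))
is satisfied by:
  {g: False}


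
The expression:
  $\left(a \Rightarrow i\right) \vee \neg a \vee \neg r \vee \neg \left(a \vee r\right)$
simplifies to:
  $i \vee \neg a \vee \neg r$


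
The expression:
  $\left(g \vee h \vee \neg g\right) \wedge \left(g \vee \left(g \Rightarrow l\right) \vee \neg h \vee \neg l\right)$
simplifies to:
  $\text{True}$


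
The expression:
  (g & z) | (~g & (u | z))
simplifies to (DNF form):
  z | (u & ~g)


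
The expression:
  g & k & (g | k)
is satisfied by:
  {g: True, k: True}


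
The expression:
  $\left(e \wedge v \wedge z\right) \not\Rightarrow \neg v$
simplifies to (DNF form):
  $e \wedge v \wedge z$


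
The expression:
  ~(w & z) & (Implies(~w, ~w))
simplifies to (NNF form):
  ~w | ~z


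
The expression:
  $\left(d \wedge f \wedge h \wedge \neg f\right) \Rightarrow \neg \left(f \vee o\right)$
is always true.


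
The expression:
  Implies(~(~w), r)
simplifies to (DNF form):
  r | ~w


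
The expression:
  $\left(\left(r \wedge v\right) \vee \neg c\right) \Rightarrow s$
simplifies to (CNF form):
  $\left(c \vee s\right) \wedge \left(c \vee s \vee \neg r\right) \wedge \left(c \vee s \vee \neg v\right) \wedge \left(s \vee \neg r \vee \neg v\right)$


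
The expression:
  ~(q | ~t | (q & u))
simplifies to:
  t & ~q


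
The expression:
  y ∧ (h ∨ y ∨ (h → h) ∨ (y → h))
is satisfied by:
  {y: True}


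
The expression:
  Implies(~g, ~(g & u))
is always true.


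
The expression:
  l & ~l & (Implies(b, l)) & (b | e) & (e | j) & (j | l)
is never true.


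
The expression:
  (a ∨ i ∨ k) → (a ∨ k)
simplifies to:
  a ∨ k ∨ ¬i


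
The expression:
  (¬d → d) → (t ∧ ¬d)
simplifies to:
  ¬d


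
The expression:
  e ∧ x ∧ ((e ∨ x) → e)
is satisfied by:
  {e: True, x: True}


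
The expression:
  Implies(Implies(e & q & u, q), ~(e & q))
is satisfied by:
  {e: False, q: False}
  {q: True, e: False}
  {e: True, q: False}


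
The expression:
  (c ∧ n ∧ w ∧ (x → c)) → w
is always true.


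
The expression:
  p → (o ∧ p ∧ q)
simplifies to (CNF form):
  (o ∨ ¬p) ∧ (q ∨ ¬p)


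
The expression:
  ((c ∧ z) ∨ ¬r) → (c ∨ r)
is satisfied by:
  {r: True, c: True}
  {r: True, c: False}
  {c: True, r: False}


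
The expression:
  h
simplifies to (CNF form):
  h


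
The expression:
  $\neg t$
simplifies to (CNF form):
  $\neg t$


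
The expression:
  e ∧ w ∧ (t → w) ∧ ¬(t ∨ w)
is never true.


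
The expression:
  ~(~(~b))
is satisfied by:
  {b: False}


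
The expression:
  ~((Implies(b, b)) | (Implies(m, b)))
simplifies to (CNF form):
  False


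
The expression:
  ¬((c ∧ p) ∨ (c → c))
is never true.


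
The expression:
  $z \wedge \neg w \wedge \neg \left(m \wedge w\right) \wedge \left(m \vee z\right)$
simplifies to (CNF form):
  $z \wedge \neg w$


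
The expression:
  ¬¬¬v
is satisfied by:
  {v: False}


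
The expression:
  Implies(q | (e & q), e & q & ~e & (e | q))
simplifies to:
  ~q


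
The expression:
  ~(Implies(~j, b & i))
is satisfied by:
  {j: False, b: False, i: False}
  {i: True, j: False, b: False}
  {b: True, j: False, i: False}


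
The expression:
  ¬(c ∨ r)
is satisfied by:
  {r: False, c: False}


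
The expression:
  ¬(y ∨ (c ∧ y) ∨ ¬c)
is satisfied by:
  {c: True, y: False}


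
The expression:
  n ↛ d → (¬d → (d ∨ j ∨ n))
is always true.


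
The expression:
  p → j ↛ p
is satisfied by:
  {p: False}


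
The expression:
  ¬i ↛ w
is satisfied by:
  {w: True, i: False}
  {i: False, w: False}
  {i: True, w: True}


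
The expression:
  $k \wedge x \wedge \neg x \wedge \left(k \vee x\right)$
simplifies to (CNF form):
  $\text{False}$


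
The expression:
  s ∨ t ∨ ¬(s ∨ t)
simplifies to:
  True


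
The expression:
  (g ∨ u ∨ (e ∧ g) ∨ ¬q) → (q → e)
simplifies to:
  e ∨ (¬g ∧ ¬u) ∨ ¬q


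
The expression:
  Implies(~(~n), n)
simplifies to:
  True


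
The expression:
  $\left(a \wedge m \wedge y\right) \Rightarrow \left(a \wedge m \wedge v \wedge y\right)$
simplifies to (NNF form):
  $v \vee \neg a \vee \neg m \vee \neg y$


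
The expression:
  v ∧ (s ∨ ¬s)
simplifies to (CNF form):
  v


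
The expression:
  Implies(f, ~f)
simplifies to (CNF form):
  ~f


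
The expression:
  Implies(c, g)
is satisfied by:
  {g: True, c: False}
  {c: False, g: False}
  {c: True, g: True}


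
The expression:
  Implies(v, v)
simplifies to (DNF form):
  True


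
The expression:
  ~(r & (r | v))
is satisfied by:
  {r: False}


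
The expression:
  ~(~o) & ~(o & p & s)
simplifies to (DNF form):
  (o & ~p) | (o & ~s)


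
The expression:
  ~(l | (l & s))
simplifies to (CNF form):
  ~l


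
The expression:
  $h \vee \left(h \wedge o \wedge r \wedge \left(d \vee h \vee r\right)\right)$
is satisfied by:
  {h: True}


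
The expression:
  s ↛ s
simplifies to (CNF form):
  False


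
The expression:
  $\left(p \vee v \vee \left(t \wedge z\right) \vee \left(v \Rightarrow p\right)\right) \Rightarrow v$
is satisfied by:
  {v: True}


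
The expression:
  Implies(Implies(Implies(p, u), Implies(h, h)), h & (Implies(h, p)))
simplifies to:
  h & p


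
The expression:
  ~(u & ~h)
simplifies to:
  h | ~u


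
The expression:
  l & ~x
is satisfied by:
  {l: True, x: False}


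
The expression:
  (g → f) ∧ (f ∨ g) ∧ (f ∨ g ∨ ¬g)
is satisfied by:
  {f: True}


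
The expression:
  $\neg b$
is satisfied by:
  {b: False}


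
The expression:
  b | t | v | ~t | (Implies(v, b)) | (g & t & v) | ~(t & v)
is always true.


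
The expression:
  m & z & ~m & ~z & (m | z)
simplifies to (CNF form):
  False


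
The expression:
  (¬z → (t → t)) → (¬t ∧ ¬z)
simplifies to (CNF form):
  ¬t ∧ ¬z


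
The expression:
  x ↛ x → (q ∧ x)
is always true.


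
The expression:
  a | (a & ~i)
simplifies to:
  a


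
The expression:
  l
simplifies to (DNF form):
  l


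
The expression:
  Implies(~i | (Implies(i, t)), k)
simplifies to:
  k | (i & ~t)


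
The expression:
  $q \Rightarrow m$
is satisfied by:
  {m: True, q: False}
  {q: False, m: False}
  {q: True, m: True}


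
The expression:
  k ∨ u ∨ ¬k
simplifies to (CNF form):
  True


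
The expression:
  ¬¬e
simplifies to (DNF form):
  e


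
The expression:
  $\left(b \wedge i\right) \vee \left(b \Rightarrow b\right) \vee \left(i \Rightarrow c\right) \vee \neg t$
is always true.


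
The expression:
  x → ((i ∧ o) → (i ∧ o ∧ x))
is always true.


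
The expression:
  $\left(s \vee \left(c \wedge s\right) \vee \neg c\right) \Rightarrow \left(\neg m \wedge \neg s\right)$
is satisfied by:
  {c: True, m: False, s: False}
  {m: False, s: False, c: False}
  {c: True, m: True, s: False}


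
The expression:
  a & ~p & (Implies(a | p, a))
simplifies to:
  a & ~p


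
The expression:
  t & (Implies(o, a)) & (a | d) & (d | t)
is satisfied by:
  {t: True, a: True, d: True, o: False}
  {t: True, a: True, o: False, d: False}
  {t: True, a: True, d: True, o: True}
  {t: True, a: True, o: True, d: False}
  {t: True, d: True, o: False, a: False}


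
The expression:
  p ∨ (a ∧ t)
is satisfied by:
  {t: True, p: True, a: True}
  {t: True, p: True, a: False}
  {p: True, a: True, t: False}
  {p: True, a: False, t: False}
  {t: True, a: True, p: False}


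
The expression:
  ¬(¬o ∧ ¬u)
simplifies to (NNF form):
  o ∨ u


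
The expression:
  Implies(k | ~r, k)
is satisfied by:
  {r: True, k: True}
  {r: True, k: False}
  {k: True, r: False}


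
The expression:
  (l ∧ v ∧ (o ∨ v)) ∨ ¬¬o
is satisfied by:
  {o: True, v: True, l: True}
  {o: True, v: True, l: False}
  {o: True, l: True, v: False}
  {o: True, l: False, v: False}
  {v: True, l: True, o: False}


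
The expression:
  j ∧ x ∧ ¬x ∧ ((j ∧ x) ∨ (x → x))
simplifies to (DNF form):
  False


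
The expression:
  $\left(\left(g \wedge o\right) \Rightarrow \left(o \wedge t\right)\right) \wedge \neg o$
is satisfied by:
  {o: False}


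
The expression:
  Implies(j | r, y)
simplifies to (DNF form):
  y | (~j & ~r)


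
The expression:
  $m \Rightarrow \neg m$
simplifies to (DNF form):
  $\neg m$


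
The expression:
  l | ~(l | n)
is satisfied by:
  {l: True, n: False}
  {n: False, l: False}
  {n: True, l: True}


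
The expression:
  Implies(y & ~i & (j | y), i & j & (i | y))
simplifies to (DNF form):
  i | ~y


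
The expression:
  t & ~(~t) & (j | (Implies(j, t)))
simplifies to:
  t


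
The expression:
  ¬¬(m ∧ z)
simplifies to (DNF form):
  m ∧ z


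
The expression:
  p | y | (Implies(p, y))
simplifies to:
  True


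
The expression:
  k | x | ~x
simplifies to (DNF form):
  True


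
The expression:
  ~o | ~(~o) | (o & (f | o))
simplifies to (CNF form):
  True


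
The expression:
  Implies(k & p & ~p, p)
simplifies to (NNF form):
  True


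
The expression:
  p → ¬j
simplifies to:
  ¬j ∨ ¬p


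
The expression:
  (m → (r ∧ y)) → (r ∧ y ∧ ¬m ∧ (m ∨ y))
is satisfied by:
  {m: True, r: False, y: False}
  {y: True, m: True, r: False}
  {m: True, r: True, y: False}
  {y: True, r: True, m: False}


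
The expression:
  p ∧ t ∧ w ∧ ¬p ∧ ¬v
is never true.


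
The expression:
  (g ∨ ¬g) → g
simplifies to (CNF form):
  g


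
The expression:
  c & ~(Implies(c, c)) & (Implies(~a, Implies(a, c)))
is never true.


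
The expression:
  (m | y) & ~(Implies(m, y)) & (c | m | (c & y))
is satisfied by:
  {m: True, y: False}


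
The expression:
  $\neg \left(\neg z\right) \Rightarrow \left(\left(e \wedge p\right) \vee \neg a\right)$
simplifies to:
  $\left(e \wedge p\right) \vee \neg a \vee \neg z$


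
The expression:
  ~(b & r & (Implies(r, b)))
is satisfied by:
  {b: False, r: False}
  {r: True, b: False}
  {b: True, r: False}


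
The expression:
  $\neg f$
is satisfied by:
  {f: False}


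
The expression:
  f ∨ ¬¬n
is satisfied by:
  {n: True, f: True}
  {n: True, f: False}
  {f: True, n: False}


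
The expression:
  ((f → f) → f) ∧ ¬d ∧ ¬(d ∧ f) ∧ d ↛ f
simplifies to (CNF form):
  False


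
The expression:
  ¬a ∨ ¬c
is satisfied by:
  {c: False, a: False}
  {a: True, c: False}
  {c: True, a: False}


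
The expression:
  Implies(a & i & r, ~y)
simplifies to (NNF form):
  ~a | ~i | ~r | ~y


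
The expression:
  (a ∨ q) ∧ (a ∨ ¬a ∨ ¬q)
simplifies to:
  a ∨ q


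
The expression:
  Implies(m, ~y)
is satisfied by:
  {m: False, y: False}
  {y: True, m: False}
  {m: True, y: False}


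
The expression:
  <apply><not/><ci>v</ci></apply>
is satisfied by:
  {v: False}


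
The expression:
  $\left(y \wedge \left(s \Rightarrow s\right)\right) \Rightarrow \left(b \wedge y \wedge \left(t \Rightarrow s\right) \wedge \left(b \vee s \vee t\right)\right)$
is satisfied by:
  {b: True, s: True, t: False, y: False}
  {b: True, s: False, t: False, y: False}
  {b: True, t: True, s: True, y: False}
  {b: True, t: True, s: False, y: False}
  {s: True, b: False, t: False, y: False}
  {b: False, s: False, t: False, y: False}
  {t: True, s: True, b: False, y: False}
  {t: True, b: False, s: False, y: False}
  {b: True, y: True, s: True, t: False}
  {b: True, y: True, s: False, t: False}
  {b: True, y: True, t: True, s: True}


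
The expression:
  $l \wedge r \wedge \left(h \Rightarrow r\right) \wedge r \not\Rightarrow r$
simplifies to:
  $\text{False}$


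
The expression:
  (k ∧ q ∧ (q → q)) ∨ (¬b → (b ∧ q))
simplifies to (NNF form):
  b ∨ (k ∧ q)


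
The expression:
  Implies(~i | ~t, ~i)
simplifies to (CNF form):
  t | ~i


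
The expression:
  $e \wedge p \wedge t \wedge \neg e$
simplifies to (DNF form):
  $\text{False}$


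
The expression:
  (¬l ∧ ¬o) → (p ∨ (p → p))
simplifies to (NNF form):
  True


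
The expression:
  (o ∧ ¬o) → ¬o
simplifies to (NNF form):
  True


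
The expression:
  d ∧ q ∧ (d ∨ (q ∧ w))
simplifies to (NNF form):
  d ∧ q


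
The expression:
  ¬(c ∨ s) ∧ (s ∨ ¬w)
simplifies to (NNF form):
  ¬c ∧ ¬s ∧ ¬w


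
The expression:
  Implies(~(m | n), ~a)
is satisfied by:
  {n: True, m: True, a: False}
  {n: True, m: False, a: False}
  {m: True, n: False, a: False}
  {n: False, m: False, a: False}
  {n: True, a: True, m: True}
  {n: True, a: True, m: False}
  {a: True, m: True, n: False}


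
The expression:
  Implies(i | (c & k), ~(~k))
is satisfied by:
  {k: True, i: False}
  {i: False, k: False}
  {i: True, k: True}


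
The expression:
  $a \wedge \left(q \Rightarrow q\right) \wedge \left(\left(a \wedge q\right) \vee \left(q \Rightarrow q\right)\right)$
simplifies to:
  $a$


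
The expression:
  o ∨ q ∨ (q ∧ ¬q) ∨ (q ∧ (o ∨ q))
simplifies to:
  o ∨ q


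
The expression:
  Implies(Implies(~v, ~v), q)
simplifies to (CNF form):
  q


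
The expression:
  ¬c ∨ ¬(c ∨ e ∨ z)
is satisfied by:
  {c: False}


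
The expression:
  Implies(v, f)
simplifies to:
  f | ~v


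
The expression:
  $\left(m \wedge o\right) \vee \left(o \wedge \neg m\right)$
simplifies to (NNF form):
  $o$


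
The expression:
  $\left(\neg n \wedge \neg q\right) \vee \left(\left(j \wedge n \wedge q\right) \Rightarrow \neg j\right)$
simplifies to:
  $\neg j \vee \neg n \vee \neg q$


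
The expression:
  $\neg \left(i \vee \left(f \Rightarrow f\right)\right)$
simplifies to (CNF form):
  $\text{False}$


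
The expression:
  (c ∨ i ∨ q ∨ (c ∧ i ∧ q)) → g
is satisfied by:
  {g: True, c: False, i: False, q: False}
  {q: True, g: True, c: False, i: False}
  {g: True, i: True, c: False, q: False}
  {q: True, g: True, i: True, c: False}
  {g: True, c: True, i: False, q: False}
  {g: True, q: True, c: True, i: False}
  {g: True, i: True, c: True, q: False}
  {q: True, g: True, i: True, c: True}
  {q: False, c: False, i: False, g: False}


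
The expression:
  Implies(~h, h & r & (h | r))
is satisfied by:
  {h: True}


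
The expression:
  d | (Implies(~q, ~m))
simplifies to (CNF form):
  d | q | ~m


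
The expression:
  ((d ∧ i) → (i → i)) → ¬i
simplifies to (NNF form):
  ¬i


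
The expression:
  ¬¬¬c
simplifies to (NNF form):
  ¬c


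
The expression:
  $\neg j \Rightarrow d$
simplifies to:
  $d \vee j$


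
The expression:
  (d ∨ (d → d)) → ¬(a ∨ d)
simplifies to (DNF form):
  ¬a ∧ ¬d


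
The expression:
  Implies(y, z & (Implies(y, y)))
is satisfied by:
  {z: True, y: False}
  {y: False, z: False}
  {y: True, z: True}


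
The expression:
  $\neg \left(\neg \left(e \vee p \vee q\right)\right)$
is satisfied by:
  {q: True, e: True, p: True}
  {q: True, e: True, p: False}
  {q: True, p: True, e: False}
  {q: True, p: False, e: False}
  {e: True, p: True, q: False}
  {e: True, p: False, q: False}
  {p: True, e: False, q: False}


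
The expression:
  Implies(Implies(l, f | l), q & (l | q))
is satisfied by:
  {q: True}


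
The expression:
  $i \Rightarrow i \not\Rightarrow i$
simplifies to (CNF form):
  $\neg i$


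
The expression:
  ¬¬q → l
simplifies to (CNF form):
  l ∨ ¬q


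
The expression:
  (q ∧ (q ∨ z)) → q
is always true.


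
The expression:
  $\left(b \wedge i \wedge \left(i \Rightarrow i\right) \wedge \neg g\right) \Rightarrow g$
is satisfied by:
  {g: True, b: False, i: False}
  {g: False, b: False, i: False}
  {i: True, g: True, b: False}
  {i: True, g: False, b: False}
  {b: True, g: True, i: False}
  {b: True, g: False, i: False}
  {b: True, i: True, g: True}


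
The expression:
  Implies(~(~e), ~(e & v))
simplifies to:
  ~e | ~v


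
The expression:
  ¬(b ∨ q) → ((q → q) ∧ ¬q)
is always true.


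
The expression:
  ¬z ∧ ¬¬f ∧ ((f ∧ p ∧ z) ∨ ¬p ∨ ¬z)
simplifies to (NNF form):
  f ∧ ¬z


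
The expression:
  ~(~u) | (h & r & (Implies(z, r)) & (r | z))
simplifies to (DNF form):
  u | (h & r)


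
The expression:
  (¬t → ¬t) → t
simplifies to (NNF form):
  t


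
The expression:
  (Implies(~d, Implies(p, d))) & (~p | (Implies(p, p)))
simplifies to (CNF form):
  d | ~p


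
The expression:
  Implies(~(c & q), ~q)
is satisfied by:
  {c: True, q: False}
  {q: False, c: False}
  {q: True, c: True}


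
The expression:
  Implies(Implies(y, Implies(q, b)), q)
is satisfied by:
  {q: True}


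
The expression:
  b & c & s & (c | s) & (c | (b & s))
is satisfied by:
  {c: True, b: True, s: True}


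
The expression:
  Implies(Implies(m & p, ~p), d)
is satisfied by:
  {d: True, m: True, p: True}
  {d: True, m: True, p: False}
  {d: True, p: True, m: False}
  {d: True, p: False, m: False}
  {m: True, p: True, d: False}


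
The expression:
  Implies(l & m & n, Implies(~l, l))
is always true.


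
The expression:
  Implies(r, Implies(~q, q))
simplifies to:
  q | ~r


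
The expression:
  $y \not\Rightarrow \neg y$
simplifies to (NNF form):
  $y$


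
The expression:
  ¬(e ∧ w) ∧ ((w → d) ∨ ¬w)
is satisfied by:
  {d: True, e: False, w: False}
  {e: False, w: False, d: False}
  {d: True, e: True, w: False}
  {e: True, d: False, w: False}
  {w: True, d: True, e: False}


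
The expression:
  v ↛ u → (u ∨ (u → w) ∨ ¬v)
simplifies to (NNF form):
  True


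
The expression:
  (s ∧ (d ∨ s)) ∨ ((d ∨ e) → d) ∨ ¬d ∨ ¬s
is always true.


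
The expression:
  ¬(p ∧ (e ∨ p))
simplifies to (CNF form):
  ¬p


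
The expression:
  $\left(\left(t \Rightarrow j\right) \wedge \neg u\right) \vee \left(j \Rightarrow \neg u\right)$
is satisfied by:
  {u: False, j: False}
  {j: True, u: False}
  {u: True, j: False}


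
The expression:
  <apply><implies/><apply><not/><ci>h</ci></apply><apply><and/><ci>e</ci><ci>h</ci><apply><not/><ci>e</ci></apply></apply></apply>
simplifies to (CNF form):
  <ci>h</ci>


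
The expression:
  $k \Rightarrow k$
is always true.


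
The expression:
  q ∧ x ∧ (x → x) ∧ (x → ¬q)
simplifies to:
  False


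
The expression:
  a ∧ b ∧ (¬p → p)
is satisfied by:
  {a: True, p: True, b: True}


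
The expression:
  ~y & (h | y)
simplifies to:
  h & ~y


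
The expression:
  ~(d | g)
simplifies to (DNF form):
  ~d & ~g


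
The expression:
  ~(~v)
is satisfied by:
  {v: True}


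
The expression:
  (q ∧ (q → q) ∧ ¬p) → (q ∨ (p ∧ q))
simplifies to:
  True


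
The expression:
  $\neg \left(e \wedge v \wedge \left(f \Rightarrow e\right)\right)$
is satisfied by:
  {v: False, e: False}
  {e: True, v: False}
  {v: True, e: False}


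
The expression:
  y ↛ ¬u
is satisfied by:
  {u: True, y: True}


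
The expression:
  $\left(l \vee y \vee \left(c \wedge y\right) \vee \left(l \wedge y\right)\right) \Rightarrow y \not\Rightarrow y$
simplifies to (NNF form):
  $\neg l \wedge \neg y$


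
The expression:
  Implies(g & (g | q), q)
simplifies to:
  q | ~g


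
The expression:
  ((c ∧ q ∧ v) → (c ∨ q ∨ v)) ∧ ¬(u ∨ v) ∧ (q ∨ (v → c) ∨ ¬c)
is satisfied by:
  {u: False, v: False}


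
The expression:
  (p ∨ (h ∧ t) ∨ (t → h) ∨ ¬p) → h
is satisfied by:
  {h: True}


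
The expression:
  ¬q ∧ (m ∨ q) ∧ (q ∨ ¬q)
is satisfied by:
  {m: True, q: False}


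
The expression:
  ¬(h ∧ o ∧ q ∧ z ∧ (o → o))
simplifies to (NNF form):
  ¬h ∨ ¬o ∨ ¬q ∨ ¬z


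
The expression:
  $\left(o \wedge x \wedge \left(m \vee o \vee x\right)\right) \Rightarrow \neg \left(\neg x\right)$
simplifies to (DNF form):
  $\text{True}$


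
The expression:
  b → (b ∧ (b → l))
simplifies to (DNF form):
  l ∨ ¬b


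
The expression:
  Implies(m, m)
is always true.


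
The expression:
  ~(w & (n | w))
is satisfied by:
  {w: False}


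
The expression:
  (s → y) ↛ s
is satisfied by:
  {s: False}


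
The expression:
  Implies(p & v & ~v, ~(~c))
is always true.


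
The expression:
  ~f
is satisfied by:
  {f: False}


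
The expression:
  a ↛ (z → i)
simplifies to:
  a ∧ z ∧ ¬i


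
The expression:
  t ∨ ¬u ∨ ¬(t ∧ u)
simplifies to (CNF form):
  True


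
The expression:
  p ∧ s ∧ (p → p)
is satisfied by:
  {p: True, s: True}


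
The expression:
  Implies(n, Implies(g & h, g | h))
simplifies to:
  True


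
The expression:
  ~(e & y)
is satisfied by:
  {e: False, y: False}
  {y: True, e: False}
  {e: True, y: False}


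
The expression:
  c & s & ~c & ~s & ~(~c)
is never true.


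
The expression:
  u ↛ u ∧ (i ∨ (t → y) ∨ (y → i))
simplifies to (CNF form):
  False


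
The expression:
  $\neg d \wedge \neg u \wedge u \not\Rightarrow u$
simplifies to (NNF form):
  $\text{False}$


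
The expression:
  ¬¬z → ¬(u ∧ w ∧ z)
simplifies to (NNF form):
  ¬u ∨ ¬w ∨ ¬z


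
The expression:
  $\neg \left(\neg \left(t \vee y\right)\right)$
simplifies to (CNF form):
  $t \vee y$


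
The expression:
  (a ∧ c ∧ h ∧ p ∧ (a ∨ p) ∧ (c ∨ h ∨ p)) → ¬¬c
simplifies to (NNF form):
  True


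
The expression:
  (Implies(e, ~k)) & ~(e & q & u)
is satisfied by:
  {u: False, q: False, e: False, k: False}
  {q: True, k: False, u: False, e: False}
  {u: True, k: False, q: False, e: False}
  {q: True, u: True, k: False, e: False}
  {k: True, u: False, q: False, e: False}
  {k: True, q: True, u: False, e: False}
  {k: True, u: True, q: False, e: False}
  {k: True, q: True, u: True, e: False}
  {e: True, k: False, u: False, q: False}
  {e: True, q: True, k: False, u: False}
  {e: True, u: True, k: False, q: False}


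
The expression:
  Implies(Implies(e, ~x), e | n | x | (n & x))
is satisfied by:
  {n: True, x: True, e: True}
  {n: True, x: True, e: False}
  {n: True, e: True, x: False}
  {n: True, e: False, x: False}
  {x: True, e: True, n: False}
  {x: True, e: False, n: False}
  {e: True, x: False, n: False}


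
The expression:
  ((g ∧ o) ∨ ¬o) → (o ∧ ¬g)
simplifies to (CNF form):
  o ∧ ¬g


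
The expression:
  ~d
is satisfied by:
  {d: False}


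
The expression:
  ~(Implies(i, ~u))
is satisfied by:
  {i: True, u: True}


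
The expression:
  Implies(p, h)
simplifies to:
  h | ~p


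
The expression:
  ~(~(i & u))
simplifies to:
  i & u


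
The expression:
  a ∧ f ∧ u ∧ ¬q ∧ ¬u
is never true.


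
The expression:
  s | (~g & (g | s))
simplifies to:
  s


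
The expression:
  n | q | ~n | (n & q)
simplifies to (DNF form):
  True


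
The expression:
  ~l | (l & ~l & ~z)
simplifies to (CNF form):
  ~l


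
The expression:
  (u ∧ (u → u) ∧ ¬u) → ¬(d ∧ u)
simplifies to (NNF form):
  True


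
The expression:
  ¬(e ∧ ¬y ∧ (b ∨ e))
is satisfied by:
  {y: True, e: False}
  {e: False, y: False}
  {e: True, y: True}


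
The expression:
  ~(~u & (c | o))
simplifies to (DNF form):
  u | (~c & ~o)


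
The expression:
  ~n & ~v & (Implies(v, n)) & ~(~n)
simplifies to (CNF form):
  False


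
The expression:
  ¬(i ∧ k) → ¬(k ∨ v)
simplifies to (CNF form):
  (i ∨ ¬k) ∧ (i ∨ ¬v) ∧ (k ∨ ¬k) ∧ (k ∨ ¬v)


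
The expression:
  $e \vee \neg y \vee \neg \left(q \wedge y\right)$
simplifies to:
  $e \vee \neg q \vee \neg y$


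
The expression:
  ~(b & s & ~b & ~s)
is always true.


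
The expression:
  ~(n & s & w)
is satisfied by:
  {s: False, n: False, w: False}
  {w: True, s: False, n: False}
  {n: True, s: False, w: False}
  {w: True, n: True, s: False}
  {s: True, w: False, n: False}
  {w: True, s: True, n: False}
  {n: True, s: True, w: False}


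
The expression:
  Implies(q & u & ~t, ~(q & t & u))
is always true.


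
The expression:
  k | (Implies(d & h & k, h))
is always true.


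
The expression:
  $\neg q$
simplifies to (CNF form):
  $\neg q$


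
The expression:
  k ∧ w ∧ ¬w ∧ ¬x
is never true.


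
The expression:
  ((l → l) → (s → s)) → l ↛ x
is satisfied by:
  {l: True, x: False}


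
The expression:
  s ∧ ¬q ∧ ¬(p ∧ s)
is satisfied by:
  {s: True, q: False, p: False}


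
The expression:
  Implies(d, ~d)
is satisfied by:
  {d: False}


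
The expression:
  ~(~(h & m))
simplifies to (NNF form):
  h & m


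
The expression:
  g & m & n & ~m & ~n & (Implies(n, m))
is never true.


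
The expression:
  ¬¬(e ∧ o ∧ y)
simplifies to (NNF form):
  e ∧ o ∧ y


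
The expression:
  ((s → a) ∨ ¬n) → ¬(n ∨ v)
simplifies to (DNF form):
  (n ∧ ¬n) ∨ (¬n ∧ ¬v) ∨ (n ∧ s ∧ ¬a) ∨ (n ∧ s ∧ ¬n) ∨ (n ∧ ¬a ∧ ¬n) ∨ (s ∧ ¬a ∧ ¬v) ∨ (s ∧ ¬n ∧ ¬v) ∨ (¬a ∧ ¬n ∧ ¬v)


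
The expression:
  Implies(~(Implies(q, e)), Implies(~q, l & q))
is always true.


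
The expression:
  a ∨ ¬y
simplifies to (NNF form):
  a ∨ ¬y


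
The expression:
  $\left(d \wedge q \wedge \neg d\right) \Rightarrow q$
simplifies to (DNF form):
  $\text{True}$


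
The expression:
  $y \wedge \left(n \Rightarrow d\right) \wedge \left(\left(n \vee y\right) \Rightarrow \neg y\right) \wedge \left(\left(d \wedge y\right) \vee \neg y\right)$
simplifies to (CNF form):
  $\text{False}$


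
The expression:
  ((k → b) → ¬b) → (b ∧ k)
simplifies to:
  b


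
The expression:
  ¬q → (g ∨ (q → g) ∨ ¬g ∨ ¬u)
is always true.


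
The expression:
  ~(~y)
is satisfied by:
  {y: True}


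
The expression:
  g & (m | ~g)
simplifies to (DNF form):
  g & m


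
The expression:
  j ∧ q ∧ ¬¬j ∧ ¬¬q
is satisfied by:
  {j: True, q: True}


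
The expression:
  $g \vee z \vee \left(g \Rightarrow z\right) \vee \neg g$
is always true.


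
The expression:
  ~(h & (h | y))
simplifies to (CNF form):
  ~h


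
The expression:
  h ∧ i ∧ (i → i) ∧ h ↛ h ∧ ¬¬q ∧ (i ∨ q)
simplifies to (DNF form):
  False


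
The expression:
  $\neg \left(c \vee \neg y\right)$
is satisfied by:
  {y: True, c: False}


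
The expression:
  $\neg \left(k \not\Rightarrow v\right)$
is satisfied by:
  {v: True, k: False}
  {k: False, v: False}
  {k: True, v: True}


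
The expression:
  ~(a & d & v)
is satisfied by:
  {v: False, d: False, a: False}
  {a: True, v: False, d: False}
  {d: True, v: False, a: False}
  {a: True, d: True, v: False}
  {v: True, a: False, d: False}
  {a: True, v: True, d: False}
  {d: True, v: True, a: False}


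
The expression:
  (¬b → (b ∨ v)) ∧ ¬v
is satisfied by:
  {b: True, v: False}


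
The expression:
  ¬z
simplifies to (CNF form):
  ¬z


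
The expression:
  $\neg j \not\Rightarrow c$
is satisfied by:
  {j: False, c: False}


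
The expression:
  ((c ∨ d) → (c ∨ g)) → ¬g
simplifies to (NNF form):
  ¬g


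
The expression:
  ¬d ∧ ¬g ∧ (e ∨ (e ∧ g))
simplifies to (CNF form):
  e ∧ ¬d ∧ ¬g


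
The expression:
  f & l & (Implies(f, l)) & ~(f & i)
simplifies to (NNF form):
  f & l & ~i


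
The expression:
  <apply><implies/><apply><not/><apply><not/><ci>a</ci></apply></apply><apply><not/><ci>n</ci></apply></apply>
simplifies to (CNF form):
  <apply><or/><apply><not/><ci>a</ci></apply><apply><not/><ci>n</ci></apply></apply>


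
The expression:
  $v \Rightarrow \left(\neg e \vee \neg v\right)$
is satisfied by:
  {v: False, e: False}
  {e: True, v: False}
  {v: True, e: False}


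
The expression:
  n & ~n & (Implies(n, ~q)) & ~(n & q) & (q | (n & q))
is never true.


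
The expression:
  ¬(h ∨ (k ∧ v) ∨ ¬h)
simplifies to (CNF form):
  False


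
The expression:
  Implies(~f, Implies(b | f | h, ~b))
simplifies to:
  f | ~b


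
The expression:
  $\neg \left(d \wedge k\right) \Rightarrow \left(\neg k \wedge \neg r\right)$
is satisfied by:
  {d: True, r: False, k: False}
  {r: False, k: False, d: False}
  {d: True, k: True, r: False}
  {d: True, r: True, k: True}


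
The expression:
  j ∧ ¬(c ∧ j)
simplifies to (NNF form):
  j ∧ ¬c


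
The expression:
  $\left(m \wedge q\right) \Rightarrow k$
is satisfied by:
  {k: True, m: False, q: False}
  {m: False, q: False, k: False}
  {k: True, q: True, m: False}
  {q: True, m: False, k: False}
  {k: True, m: True, q: False}
  {m: True, k: False, q: False}
  {k: True, q: True, m: True}


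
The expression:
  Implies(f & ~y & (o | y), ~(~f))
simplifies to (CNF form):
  True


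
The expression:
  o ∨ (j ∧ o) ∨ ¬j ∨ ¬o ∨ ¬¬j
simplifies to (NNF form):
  True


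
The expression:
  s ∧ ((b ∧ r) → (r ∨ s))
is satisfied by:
  {s: True}


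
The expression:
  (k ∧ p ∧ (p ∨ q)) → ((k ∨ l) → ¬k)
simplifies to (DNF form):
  ¬k ∨ ¬p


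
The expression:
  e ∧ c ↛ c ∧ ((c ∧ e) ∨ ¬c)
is never true.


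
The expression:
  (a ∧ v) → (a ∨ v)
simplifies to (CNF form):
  True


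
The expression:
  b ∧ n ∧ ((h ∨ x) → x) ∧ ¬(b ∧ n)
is never true.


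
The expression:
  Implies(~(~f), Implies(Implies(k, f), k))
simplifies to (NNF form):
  k | ~f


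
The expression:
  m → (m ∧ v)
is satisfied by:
  {v: True, m: False}
  {m: False, v: False}
  {m: True, v: True}


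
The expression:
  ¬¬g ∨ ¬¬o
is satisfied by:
  {o: True, g: True}
  {o: True, g: False}
  {g: True, o: False}


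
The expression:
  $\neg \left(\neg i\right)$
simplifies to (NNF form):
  $i$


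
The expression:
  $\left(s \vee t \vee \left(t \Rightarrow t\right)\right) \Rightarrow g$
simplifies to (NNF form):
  $g$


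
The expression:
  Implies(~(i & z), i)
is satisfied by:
  {i: True}


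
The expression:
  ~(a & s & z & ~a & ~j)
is always true.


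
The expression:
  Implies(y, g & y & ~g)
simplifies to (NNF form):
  ~y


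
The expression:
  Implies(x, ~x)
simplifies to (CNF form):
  ~x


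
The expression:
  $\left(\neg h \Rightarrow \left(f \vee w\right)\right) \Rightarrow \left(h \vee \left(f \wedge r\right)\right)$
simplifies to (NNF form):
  $h \vee \left(f \wedge r\right) \vee \left(\neg f \wedge \neg w\right)$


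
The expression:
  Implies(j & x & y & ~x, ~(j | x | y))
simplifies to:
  True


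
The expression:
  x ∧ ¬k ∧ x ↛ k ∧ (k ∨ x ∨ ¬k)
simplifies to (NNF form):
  x ∧ ¬k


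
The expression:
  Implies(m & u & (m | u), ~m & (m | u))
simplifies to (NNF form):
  ~m | ~u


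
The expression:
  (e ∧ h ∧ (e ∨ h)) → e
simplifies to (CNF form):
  True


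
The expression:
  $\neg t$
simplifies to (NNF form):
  $\neg t$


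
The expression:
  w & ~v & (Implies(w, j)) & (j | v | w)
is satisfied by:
  {j: True, w: True, v: False}


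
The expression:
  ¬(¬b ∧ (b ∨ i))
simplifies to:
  b ∨ ¬i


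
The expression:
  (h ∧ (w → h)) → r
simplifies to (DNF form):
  r ∨ ¬h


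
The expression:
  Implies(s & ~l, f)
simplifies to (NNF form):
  f | l | ~s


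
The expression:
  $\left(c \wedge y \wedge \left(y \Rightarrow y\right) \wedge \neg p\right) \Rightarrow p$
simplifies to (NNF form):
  $p \vee \neg c \vee \neg y$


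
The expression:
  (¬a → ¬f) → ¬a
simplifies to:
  ¬a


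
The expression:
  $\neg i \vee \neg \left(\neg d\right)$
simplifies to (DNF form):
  $d \vee \neg i$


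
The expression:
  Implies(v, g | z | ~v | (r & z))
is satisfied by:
  {z: True, g: True, v: False}
  {z: True, v: False, g: False}
  {g: True, v: False, z: False}
  {g: False, v: False, z: False}
  {z: True, g: True, v: True}
  {z: True, v: True, g: False}
  {g: True, v: True, z: False}


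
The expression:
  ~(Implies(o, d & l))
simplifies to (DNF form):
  (o & ~d) | (o & ~l)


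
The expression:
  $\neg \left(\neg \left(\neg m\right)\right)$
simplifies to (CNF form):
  $\neg m$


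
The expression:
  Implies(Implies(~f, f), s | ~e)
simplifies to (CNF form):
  s | ~e | ~f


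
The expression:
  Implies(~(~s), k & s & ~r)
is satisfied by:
  {k: True, s: False, r: False}
  {k: False, s: False, r: False}
  {r: True, k: True, s: False}
  {r: True, k: False, s: False}
  {s: True, k: True, r: False}


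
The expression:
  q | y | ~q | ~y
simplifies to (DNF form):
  True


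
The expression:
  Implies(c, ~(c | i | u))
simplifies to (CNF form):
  ~c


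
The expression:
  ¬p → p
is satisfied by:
  {p: True}


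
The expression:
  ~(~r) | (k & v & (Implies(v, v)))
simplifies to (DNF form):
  r | (k & v)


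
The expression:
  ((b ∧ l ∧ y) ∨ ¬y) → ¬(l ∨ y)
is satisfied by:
  {y: True, l: False, b: False}
  {y: False, l: False, b: False}
  {b: True, y: True, l: False}
  {b: True, y: False, l: False}
  {l: True, y: True, b: False}


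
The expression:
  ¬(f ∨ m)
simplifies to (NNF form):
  ¬f ∧ ¬m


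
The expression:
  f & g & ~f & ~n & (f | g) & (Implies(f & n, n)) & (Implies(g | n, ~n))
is never true.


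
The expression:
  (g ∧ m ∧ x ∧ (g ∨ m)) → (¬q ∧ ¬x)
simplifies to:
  ¬g ∨ ¬m ∨ ¬x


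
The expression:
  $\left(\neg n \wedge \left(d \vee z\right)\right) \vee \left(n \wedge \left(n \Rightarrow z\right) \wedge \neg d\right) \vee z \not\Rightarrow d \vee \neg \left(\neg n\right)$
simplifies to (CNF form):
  $d \vee n \vee z$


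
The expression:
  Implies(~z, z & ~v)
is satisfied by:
  {z: True}


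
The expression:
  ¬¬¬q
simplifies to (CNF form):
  ¬q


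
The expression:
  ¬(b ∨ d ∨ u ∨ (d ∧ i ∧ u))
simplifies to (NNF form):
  ¬b ∧ ¬d ∧ ¬u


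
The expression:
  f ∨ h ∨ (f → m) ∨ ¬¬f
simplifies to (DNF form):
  True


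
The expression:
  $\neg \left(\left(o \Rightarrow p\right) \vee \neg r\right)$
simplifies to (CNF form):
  $o \wedge r \wedge \neg p$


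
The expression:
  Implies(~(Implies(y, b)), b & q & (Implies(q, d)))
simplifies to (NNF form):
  b | ~y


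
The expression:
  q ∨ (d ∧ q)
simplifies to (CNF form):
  q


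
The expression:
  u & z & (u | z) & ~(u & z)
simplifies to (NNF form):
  False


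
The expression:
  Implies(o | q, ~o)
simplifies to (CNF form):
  ~o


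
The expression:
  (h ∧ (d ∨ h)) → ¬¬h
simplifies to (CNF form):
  True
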